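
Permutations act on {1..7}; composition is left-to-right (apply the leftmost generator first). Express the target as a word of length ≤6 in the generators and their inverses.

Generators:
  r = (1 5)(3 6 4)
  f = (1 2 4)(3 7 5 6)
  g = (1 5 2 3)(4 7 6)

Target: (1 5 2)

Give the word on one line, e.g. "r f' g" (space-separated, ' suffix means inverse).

  after f': (1 4 2)(3 6 5 7)
  after g: (1 7)(2 5 6)(3 4)
  after g: (1 6 3 7 5 4)
  after f': (1 5 2)

f' g g f'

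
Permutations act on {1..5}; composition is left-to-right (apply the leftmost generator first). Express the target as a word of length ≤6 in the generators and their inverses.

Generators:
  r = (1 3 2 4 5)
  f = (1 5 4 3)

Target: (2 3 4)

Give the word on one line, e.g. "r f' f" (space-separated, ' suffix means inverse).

  after f': (1 3 4 5)
  after r': (2 3)
  after f: (1 5 4 3 2)
  after r: (2 3 4)

f' r' f r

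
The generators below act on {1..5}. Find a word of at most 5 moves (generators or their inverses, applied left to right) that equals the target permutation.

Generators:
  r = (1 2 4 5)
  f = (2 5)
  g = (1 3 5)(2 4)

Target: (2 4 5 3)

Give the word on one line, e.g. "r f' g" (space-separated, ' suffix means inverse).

  after g: (1 3 5)(2 4)
  after f': (1 3 2 4 5)
  after r: (1 3 4)(2 5)
  after f': (1 3 4)
  after g': (2 4 5 3)

g f' r f' g'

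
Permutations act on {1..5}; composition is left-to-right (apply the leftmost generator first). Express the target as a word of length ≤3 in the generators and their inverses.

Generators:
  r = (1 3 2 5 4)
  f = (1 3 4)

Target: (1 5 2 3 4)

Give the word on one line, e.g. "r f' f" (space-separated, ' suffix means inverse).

f' r'

  after f': (1 4 3)
  after r': (1 5 2 3 4)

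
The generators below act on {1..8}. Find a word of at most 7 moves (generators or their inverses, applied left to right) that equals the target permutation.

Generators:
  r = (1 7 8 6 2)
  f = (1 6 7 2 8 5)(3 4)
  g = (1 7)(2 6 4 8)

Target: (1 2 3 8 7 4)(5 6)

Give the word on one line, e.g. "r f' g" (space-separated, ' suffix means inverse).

g g f r' g

  after g: (1 7)(2 6 4 8)
  after g: (2 4)(6 8)
  after f: (1 6 5)(2 3 4 8 7)
  after r': (1 8)(2 3 4 7 6 5)
  after g: (1 2 3 8 7 4)(5 6)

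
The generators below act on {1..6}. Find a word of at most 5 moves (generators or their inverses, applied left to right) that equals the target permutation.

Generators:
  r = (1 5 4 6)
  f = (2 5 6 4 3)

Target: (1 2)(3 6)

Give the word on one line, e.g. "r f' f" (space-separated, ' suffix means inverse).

  after f': (2 3 4 6 5)
  after f': (2 4 5 3 6)
  after r: (1 5 3)(2 6)
  after f': (1 2 5 4 6 3)
  after r': (1 2)(3 6)

f' f' r f' r'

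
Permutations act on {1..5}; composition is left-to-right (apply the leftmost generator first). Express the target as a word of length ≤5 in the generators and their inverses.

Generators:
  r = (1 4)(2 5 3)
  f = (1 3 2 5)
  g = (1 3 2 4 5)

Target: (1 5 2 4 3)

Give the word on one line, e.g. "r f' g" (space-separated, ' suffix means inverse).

  after f': (1 5 2 3)
  after f': (1 2)(3 5)
  after g': (1 3 4 2 5)
  after f: (1 2)(3 4 5)
  after r: (1 5 2 4 3)

f' f' g' f r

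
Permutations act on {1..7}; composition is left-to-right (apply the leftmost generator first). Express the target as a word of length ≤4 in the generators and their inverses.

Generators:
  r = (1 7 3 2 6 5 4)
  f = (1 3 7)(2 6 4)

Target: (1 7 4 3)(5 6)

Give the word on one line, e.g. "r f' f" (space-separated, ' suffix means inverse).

  after f': (1 7 3)(2 4 6)
  after f': (1 3 7)(2 6 4)
  after r': (1 7 4 3)(5 6)

f' f' r'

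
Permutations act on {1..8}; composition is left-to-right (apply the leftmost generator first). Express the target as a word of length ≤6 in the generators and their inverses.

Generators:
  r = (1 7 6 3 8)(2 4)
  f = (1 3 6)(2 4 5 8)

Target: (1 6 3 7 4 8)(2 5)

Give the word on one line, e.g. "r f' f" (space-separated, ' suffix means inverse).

  after r': (1 8 3 6 7)(2 4)
  after r': (1 3 7 8 6)
  after f': (2 8 3 7 5 4)
  after f': (1 6 3 7 4 8)(2 5)

r' r' f' f'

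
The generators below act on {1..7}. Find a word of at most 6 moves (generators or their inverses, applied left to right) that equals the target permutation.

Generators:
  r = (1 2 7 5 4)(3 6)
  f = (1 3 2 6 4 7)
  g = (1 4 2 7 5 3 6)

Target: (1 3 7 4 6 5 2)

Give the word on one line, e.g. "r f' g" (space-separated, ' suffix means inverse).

  after g': (1 6 3 5 7 2 4)
  after r': (1 3 7)(2 5)
  after f: (1 2 5 6 4 7 3)
  after r': (2 7 6 5 3 4)
  after f: (1 3 7 4 6 5 2)

g' r' f r' f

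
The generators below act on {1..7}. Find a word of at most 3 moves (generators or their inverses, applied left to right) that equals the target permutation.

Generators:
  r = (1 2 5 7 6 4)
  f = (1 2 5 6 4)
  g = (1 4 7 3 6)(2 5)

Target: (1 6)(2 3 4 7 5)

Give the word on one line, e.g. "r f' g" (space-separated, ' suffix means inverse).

r' g' g'

  after r': (1 4 6 7 5 2)
  after g': (2 6 4 3 7)
  after g': (1 6)(2 3 4 7 5)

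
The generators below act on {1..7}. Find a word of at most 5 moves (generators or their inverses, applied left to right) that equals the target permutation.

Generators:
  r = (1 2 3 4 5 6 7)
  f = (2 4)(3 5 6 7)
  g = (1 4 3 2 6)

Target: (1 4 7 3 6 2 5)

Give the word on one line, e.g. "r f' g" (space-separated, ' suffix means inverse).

  after r: (1 2 3 4 5 6 7)
  after r: (1 3 5 7 2 4 6)
  after r: (1 4 7 3 6 2 5)

r r r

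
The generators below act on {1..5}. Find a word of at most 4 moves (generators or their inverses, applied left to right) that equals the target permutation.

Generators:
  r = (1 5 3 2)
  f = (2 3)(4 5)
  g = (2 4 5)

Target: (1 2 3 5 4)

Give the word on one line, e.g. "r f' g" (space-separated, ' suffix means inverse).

  after r': (1 2 3 5)
  after g': (1 5)(2 3 4)
  after r: (1 3 4)
  after f': (1 2 3 5 4)

r' g' r f'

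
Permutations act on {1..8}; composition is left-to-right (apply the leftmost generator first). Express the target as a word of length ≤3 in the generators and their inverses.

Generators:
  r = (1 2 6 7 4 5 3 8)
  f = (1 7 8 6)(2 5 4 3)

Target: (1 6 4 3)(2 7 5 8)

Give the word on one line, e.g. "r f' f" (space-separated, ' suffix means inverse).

  after r: (1 2 6 7 4 5 3 8)
  after r: (1 6 4 3)(2 7 5 8)

r r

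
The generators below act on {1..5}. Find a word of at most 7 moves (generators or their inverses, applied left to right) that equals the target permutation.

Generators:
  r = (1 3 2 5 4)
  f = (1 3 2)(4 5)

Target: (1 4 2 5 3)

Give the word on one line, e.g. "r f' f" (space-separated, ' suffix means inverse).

f' r' f r r

  after f': (1 2 3)(4 5)
  after r': (1 3 4 2)
  after f: (1 2 3 5 4)
  after r: (1 5)(3 4)
  after r: (1 4 2 5 3)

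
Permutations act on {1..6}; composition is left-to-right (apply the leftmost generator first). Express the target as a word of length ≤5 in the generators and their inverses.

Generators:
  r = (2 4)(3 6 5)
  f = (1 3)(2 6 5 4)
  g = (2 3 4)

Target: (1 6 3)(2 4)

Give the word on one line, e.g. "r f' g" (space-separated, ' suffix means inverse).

  after r: (2 4)(3 6 5)
  after f: (1 3 5)(4 6)
  after r: (1 6 2 4 5)
  after f: (1 5 3)
  after r': (1 6 3)(2 4)

r f r f r'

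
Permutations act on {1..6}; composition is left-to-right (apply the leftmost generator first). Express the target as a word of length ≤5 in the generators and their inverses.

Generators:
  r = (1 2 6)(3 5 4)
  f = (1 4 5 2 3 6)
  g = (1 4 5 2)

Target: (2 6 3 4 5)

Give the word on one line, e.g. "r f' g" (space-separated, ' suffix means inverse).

g' r f' f' g

  after g': (1 2 5 4)
  after r: (1 6)(2 4)(3 5)
  after f': (1 3 4 5 2)
  after f': (1 2 6 3)
  after g: (2 6 3 4 5)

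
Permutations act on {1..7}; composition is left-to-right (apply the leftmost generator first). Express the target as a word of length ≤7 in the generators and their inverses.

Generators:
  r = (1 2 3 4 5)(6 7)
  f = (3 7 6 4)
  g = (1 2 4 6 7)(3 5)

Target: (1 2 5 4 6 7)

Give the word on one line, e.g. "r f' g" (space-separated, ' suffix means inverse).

  after r': (1 5 4 3 2)(6 7)
  after f': (1 5 6 3 2)
  after g: (1 3 4 6 5 7)
  after r: (1 4 7 2 3 5 6)
  after g': (1 2 5 4 6 7)

r' f' g r g'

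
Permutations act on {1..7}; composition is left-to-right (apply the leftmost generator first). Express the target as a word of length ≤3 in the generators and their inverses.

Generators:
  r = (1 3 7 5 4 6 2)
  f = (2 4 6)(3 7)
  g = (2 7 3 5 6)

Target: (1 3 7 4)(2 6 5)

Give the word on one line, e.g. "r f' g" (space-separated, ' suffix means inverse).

f g r

  after f: (2 4 6)(3 7)
  after g: (2 4)(5 6 7)
  after r: (1 3 7 4)(2 6 5)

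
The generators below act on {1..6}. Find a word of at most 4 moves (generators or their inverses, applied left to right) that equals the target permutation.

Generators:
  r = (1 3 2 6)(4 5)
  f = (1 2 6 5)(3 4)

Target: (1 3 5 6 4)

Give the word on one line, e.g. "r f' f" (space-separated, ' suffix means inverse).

f r r r

  after f: (1 2 6 5)(3 4)
  after r: (1 6 4 2)(3 5)
  after r: (2 3 4 6 5)
  after r: (1 3 5 6 4)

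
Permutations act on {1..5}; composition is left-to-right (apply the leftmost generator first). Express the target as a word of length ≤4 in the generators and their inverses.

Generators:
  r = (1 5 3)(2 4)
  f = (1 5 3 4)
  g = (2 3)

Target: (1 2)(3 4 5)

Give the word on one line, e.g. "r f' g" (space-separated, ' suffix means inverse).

f' r f

  after f': (1 4 3 5)
  after r: (1 2 4)
  after f: (1 2)(3 4 5)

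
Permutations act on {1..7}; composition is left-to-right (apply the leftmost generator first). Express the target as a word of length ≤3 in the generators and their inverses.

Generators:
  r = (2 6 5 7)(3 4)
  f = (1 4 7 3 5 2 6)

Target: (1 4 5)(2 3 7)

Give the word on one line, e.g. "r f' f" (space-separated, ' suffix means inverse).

  after r': (2 7 5 6)(3 4)
  after f: (1 4 5)(2 3 7)

r' f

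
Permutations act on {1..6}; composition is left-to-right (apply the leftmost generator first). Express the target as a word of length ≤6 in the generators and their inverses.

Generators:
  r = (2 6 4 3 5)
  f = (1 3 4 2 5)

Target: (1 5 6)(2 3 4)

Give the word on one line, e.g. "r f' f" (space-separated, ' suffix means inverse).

r f r' f r'

  after r: (2 6 4 3 5)
  after f: (1 3)(2 6)
  after r': (1 4 6 5 3)
  after f: (1 2 5 4 6)
  after r': (1 5 6)(2 3 4)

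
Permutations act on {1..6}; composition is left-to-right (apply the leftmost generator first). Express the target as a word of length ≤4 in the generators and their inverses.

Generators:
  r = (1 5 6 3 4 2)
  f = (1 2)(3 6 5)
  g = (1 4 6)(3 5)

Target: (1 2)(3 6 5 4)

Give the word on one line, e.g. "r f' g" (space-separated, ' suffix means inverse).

  after g: (1 4 6)(3 5)
  after r: (1 2)(3 6 5 4)

g r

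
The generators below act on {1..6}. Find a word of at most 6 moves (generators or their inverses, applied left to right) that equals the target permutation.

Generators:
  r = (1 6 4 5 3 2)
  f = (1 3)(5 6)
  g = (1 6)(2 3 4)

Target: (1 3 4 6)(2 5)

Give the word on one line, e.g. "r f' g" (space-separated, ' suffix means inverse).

r r g f r'

  after r: (1 6 4 5 3 2)
  after r: (1 4 3)(2 6 5)
  after g: (1 2)(3 6 5)
  after f: (1 2 3 5)
  after r': (1 3 4 6)(2 5)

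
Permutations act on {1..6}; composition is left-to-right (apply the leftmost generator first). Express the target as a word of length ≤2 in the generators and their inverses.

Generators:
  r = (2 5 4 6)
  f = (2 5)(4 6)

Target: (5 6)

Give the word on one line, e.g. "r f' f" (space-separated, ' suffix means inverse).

  after r: (2 5 4 6)
  after f: (5 6)

r f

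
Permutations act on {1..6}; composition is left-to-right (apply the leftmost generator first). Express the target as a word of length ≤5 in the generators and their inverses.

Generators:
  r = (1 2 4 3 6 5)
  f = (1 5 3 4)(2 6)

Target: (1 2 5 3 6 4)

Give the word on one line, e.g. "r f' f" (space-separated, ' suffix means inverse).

  after r: (1 2 4 3 6 5)
  after f: (1 6 3 2)
  after f: (1 2 5 3 6 4)

r f f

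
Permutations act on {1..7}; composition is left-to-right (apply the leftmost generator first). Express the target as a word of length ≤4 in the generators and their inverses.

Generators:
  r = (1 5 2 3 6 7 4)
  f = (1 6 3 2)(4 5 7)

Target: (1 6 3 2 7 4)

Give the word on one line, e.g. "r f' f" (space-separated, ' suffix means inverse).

r' f' r'

  after r': (1 4 7 6 3 2 5)
  after f': (1 7)(2 4 5)
  after r': (1 6 3 2 7 4)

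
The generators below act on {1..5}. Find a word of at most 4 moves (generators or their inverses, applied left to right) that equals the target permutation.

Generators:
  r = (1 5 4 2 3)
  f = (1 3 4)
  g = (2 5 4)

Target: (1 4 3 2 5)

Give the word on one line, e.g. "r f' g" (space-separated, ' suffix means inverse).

  after f: (1 3 4)
  after g: (1 3 2 5 4)
  after f: (1 4 3 2 5)

f g f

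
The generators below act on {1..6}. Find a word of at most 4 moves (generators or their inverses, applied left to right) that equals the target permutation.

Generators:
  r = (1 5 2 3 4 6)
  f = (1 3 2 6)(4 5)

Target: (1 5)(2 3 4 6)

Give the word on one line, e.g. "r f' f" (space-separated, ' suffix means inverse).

  after r': (1 6 4 3 2 5)
  after r': (1 4 2)(3 5 6)
  after f: (1 5)(2 3 4 6)

r' r' f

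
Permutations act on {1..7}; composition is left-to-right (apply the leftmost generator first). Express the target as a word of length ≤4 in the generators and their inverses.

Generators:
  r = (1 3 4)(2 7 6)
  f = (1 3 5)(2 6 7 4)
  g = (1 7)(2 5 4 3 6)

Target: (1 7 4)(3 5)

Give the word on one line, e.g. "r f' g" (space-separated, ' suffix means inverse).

r r f'

  after r: (1 3 4)(2 7 6)
  after r: (1 4 3)(2 6 7)
  after f': (1 7 4)(3 5)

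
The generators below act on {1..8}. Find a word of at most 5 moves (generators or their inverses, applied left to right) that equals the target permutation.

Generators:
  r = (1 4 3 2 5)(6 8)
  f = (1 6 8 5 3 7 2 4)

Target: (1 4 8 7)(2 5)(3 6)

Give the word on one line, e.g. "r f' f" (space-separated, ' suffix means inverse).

  after f: (1 6 8 5 3 7 2 4)
  after f: (1 8 3 2)(4 6 5 7)
  after r: (1 6)(2 4 8)(3 5 7)
  after f': (3 8 7 5)(4 6)
  after r: (1 4 8 7)(2 5)(3 6)

f f r f' r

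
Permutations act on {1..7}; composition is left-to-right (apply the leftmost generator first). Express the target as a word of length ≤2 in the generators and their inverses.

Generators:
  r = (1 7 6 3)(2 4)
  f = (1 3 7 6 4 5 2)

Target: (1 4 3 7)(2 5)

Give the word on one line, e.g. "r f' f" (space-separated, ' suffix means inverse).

  after f': (1 2 5 4 6 7 3)
  after r: (1 4 3 7)(2 5)

f' r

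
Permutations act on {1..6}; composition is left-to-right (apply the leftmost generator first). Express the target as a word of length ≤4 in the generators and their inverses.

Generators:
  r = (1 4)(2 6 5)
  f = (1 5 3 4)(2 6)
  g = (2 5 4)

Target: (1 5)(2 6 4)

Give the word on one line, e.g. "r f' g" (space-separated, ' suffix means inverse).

g r' g'

  after g: (2 5 4)
  after r': (1 4 5)(2 6)
  after g': (1 5)(2 6 4)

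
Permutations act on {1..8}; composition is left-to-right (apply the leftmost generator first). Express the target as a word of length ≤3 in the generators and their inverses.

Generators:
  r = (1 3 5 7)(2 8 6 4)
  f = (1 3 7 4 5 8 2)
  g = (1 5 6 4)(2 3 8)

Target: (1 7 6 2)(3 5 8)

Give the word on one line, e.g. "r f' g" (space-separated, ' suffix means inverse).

  after r': (1 7 5 3)(2 4 6 8)
  after g: (1 7 6 2)(3 5 8)

r' g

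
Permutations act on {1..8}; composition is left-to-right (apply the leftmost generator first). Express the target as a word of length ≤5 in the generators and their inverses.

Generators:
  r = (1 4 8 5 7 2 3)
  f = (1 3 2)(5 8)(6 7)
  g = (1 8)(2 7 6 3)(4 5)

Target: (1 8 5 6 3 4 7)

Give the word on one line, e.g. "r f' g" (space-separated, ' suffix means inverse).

  after g': (1 8)(2 3 6 7)(4 5)
  after g': (2 6)(3 7)
  after r: (1 4 8 5 7)(2 6 3)
  after f: (1 4 5 6 2 7 3)
  after r: (1 8 5 6 3 4 7)

g' g' r f r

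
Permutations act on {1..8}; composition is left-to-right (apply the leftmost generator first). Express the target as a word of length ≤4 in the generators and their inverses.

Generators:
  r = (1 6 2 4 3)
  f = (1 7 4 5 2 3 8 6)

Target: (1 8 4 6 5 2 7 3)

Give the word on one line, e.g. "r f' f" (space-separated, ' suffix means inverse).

r f' r'

  after r: (1 6 2 4 3)
  after f': (1 8 3 6 5 4 2 7)
  after r': (1 8 4 6 5 2 7 3)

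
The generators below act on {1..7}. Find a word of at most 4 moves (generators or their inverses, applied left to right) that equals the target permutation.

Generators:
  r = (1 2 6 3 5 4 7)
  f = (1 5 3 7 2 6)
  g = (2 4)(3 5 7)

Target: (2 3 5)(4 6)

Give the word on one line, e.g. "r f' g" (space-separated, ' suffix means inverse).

r f f g'

  after r: (1 2 6 3 5 4 7)
  after f: (1 6 7 5 4 2)
  after f: (2 5 4 6)(3 7)
  after g': (2 3 5)(4 6)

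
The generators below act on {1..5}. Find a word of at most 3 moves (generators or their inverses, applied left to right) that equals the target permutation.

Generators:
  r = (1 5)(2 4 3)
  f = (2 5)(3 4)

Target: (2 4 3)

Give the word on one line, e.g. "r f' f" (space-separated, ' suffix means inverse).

  after r': (1 5)(2 3 4)
  after r': (2 4 3)

r' r'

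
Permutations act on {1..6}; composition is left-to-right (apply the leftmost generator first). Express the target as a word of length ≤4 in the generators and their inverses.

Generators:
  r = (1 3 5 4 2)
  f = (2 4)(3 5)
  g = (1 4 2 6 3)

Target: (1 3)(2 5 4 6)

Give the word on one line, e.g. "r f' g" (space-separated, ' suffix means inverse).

f' g r' r'

  after f': (2 4)(3 5)
  after g: (1 4 6 3 5)
  after r': (1 5 2 4 6)
  after r': (1 3)(2 5 4 6)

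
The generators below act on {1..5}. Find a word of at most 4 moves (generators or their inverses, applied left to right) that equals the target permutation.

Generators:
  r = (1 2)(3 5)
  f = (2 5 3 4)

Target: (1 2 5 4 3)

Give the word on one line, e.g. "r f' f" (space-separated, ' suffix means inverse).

  after f': (2 4 3 5)
  after f': (2 3)(4 5)
  after r': (1 2 5 4 3)

f' f' r'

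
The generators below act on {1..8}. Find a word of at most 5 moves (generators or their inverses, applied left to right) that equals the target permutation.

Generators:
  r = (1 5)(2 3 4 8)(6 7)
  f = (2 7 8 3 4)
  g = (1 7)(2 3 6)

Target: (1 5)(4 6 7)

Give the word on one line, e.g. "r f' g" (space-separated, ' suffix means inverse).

  after f: (2 7 8 3 4)
  after f: (2 8 4 7 3)
  after r': (1 5)(2 4 6 7)(3 8)
  after r': (2 3 4 7 8)
  after r': (1 5)(4 6 7)

f f r' r' r'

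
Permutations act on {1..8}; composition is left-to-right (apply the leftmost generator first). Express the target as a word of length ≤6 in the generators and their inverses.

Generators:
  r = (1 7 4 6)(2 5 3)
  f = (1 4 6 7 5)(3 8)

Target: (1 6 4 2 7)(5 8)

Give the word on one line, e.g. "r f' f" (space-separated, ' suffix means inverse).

r f' f' f' r'

  after r: (1 7 4 6)(2 5 3)
  after f': (1 6 5 8 3 2 7)
  after f': (1 4)(2 6 7 5 3)
  after f': (2 4 5 8 3)
  after r': (1 6 4 2 7)(5 8)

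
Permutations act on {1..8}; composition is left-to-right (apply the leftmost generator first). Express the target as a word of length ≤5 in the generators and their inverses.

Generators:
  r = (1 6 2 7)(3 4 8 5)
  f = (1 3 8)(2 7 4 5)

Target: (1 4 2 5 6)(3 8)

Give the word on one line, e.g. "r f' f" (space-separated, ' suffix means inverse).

  after r: (1 6 2 7)(3 4 8 5)
  after f': (1 6 5)(3 7 8 4)
  after r: (1 2 7 5 6 3)
  after f: (1 7 2 4 5 6 8)
  after f: (1 4 2 5 6)(3 8)

r f' r f f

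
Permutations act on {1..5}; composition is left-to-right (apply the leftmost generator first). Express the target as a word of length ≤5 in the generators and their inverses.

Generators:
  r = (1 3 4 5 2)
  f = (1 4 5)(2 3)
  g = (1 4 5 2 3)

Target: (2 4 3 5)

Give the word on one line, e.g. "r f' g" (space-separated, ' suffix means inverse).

g g f

  after g: (1 4 5 2 3)
  after g: (1 5 3 4 2)
  after f: (2 4 3 5)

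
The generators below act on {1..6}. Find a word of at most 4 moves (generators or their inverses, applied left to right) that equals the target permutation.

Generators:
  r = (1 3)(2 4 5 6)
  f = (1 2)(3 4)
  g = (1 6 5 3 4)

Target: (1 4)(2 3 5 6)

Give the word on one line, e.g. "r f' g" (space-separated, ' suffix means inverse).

  after f: (1 2)(3 4)
  after r: (1 4)(2 3 5 6)

f r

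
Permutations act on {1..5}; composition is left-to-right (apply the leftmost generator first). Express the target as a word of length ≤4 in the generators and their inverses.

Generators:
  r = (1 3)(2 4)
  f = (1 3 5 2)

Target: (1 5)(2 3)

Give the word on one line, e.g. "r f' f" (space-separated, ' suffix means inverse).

  after f: (1 3 5 2)
  after f: (1 5)(2 3)

f f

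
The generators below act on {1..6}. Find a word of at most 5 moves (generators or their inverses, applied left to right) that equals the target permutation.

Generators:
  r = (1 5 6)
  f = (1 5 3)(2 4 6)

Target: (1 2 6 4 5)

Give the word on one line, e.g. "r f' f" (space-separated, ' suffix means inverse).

f r' r' f

  after f: (1 5 3)(2 4 6)
  after r': (2 4 5 3 6)
  after r': (1 6 2 4)(3 5)
  after f: (1 2 6 4 5)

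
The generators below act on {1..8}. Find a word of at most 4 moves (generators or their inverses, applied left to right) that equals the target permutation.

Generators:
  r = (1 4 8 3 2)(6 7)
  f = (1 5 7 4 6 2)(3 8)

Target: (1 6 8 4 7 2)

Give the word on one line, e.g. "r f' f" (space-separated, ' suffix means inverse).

f' r f' f'

  after f': (1 2 6 4 7 5)(3 8)
  after r: (2 7 5 4 6 8)
  after f': (1 2 5 7)(3 8 6)
  after f': (1 6 8 4 7 2)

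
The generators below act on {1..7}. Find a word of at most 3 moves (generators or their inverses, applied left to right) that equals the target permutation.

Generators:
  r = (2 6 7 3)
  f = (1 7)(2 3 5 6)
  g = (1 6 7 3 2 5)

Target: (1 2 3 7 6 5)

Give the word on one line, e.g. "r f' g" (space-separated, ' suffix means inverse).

  after r': (2 3 7 6)
  after g: (1 6 5)
  after r': (1 2 3 7 6 5)

r' g r'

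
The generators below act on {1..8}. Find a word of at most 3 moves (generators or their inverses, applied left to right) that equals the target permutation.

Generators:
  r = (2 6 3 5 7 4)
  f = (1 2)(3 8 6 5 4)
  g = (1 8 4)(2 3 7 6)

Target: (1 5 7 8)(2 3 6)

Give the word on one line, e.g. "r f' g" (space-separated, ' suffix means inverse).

  after f': (1 2)(3 4 5 6 8)
  after g': (1 6)(2 4 5 7 3 8)
  after f: (1 5 7 8)(2 3 6)

f' g' f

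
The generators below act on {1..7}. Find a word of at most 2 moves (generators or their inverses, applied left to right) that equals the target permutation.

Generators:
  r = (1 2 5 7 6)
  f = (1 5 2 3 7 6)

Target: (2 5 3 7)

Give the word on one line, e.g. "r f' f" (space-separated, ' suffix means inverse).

  after r': (1 6 7 5 2)
  after f: (2 5 3 7)

r' f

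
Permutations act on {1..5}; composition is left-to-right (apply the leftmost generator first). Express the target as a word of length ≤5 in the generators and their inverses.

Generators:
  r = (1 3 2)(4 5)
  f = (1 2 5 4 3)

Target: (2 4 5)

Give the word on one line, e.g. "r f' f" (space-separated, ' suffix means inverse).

r r f'

  after r: (1 3 2)(4 5)
  after r: (1 2 3)
  after f': (2 4 5)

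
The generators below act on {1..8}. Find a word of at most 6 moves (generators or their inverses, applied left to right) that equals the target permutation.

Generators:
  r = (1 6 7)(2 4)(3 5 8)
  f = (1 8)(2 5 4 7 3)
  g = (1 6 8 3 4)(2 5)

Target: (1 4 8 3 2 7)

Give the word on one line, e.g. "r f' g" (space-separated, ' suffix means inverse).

  after r': (1 7 6)(2 4)(3 8 5)
  after f: (1 3)(2 7 6 8 4 5)
  after f: (1 2 3 8 7 6)
  after g: (1 5 2 4)(7 8)
  after f: (1 4 8 3 2 7)

r' f f g f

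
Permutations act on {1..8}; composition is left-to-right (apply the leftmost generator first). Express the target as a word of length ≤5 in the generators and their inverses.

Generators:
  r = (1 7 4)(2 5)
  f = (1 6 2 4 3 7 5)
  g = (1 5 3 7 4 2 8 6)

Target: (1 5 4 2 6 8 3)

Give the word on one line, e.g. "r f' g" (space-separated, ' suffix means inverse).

g g r g f

  after g: (1 5 3 7 4 2 8 6)
  after g: (1 3 4 8)(2 6 5 7)
  after r: (1 3)(2 6)(4 8 7 5)
  after g: (1 7 3 5 2)(4 6 8)
  after f: (1 5 4 2 6 8 3)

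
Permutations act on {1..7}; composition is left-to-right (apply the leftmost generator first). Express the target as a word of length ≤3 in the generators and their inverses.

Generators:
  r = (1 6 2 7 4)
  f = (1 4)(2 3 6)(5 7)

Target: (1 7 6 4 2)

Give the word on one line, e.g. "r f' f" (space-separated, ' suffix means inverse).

  after r: (1 6 2 7 4)
  after r: (1 2 4 6 7)
  after r: (1 7 6 4 2)

r r r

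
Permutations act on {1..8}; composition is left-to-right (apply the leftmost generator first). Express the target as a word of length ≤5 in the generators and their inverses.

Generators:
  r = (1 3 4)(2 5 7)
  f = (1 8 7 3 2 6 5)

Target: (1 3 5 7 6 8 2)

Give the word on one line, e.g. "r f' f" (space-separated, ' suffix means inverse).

  after f: (1 8 7 3 2 6 5)
  after f: (1 7 2 5 8 3 6)
  after f: (1 3 5 7 6 8 2)

f f f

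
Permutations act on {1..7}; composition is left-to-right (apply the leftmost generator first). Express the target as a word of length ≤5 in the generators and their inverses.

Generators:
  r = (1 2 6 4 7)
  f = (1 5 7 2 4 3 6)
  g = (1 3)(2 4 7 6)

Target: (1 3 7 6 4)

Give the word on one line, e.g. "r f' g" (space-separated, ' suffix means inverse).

  after g: (1 3)(2 4 7 6)
  after r: (1 3 2 7 4)
  after g': (2 4 3 6 7)
  after g': (1 3 7 6 4)

g r g' g'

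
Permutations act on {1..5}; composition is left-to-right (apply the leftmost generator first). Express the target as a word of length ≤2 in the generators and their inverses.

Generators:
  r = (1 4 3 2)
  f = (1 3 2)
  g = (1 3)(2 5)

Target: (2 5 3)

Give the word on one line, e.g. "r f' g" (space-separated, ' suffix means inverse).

  after g: (1 3)(2 5)
  after f': (2 5 3)

g f'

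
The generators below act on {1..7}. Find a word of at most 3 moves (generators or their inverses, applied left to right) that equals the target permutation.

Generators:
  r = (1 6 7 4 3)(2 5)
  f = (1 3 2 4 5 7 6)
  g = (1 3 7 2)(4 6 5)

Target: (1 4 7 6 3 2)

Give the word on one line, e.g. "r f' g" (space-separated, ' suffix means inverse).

f' g'

  after f': (1 6 7 5 4 2 3)
  after g': (1 4 7 6 3 2)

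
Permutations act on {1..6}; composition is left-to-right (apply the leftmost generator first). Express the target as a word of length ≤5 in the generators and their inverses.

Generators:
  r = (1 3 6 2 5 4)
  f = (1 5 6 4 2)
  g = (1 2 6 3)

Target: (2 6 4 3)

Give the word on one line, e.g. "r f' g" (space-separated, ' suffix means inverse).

  after f': (1 2 4 6 5)
  after g: (1 6 5 2 4 3)
  after f': (1 5 4 3 2 6)
  after r': (1 2 3 6 4)
  after g': (2 6 4 3)

f' g f' r' g'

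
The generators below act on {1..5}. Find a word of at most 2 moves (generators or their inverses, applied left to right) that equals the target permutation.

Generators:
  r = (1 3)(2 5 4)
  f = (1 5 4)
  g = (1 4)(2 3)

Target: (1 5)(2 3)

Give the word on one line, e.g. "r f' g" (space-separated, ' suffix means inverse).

  after g': (1 4)(2 3)
  after f': (1 5)(2 3)

g' f'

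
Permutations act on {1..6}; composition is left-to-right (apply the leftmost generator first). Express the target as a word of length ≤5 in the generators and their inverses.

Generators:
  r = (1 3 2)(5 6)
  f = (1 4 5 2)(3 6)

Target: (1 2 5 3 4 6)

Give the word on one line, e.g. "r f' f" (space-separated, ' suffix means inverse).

r r f r'

  after r: (1 3 2)(5 6)
  after r: (1 2 3)
  after f: (2 6 3 4 5)
  after r': (1 2 5 3 4 6)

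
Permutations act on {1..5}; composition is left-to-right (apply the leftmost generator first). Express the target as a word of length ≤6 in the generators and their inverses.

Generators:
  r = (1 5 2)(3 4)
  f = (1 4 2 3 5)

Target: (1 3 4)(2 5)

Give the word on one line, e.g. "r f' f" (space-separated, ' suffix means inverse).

  after f: (1 4 2 3 5)
  after f: (1 2 5 4 3)
  after r': (1 5 3 2)
  after f': (1 3 4)(2 5)

f f r' f'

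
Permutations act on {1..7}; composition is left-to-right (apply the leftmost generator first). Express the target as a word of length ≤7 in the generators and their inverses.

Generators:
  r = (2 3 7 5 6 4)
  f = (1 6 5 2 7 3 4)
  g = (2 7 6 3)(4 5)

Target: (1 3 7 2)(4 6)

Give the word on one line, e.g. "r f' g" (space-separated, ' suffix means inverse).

  after r': (2 4 6 5 7 3)
  after f: (1 6 2)(3 7 4 5)
  after g: (1 3 6 7 5 2)
  after g: (1 2)(4 5 7)
  after r: (1 3 7 2)(4 6)

r' f g g r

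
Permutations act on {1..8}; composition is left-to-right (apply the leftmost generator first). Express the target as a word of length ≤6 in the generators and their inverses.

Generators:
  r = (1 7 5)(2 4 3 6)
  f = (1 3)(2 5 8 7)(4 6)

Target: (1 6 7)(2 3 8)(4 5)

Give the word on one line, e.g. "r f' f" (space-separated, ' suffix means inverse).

  after f': (1 3)(2 7 8 5)(4 6)
  after r: (1 6 3 7 8)(2 5 4)
  after f': (1 4 7 5 6)(3 8)
  after r': (1 2 6 5 3 8 4)
  after r': (1 6 7)(2 3 8)(4 5)

f' r f' r' r'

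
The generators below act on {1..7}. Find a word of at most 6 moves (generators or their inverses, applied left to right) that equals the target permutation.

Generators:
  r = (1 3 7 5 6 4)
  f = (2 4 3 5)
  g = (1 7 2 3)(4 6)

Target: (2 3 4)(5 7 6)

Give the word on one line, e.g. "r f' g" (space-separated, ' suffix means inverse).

g f g' f'

  after g: (1 7 2 3)(4 6)
  after f: (1 7 4 6 3)(2 5)
  after g': (2 5 7 6)
  after f': (2 3 4)(5 7 6)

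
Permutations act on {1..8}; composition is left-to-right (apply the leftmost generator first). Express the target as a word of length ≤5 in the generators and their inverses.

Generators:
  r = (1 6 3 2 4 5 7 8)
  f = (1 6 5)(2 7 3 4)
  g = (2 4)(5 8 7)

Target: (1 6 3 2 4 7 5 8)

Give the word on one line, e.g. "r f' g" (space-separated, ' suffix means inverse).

r g g

  after r: (1 6 3 2 4 5 7 8)
  after g: (1 6 3 4 8)
  after g: (1 6 3 2 4 7 5 8)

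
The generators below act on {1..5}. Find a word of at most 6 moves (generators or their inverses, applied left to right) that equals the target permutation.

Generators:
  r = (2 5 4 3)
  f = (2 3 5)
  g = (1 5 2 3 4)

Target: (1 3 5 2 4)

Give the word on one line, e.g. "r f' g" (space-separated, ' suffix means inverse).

  after r': (2 3 4 5)
  after g': (1 4)
  after f': (1 4)(2 5 3)
  after r: (1 3 5 2 4)

r' g' f' r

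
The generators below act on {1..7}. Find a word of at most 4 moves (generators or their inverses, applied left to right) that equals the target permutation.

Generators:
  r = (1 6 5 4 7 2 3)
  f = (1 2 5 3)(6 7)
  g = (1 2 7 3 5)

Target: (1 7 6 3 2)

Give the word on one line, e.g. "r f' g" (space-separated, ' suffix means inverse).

f g

  after f: (1 2 5 3)(6 7)
  after g: (1 7 6 3 2)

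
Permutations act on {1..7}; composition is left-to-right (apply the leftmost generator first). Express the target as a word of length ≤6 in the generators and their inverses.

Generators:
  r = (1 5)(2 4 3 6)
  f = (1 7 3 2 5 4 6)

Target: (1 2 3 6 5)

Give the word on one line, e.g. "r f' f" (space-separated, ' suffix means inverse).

  after f: (1 7 3 2 5 4 6)
  after r: (1 7 6 5 3 4 2)
  after f': (2 6)(3 5 7 4)
  after r: (1 5 7 3)(4 6)
  after f': (1 2 3 6 5)

f r f' r f'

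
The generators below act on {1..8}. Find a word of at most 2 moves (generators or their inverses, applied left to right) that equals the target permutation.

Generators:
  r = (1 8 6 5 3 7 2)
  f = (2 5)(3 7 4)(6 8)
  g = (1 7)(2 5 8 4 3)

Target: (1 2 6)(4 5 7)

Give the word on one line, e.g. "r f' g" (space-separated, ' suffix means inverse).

  after f: (2 5)(3 7 4)(6 8)
  after r': (1 2 6)(4 5 7)

f r'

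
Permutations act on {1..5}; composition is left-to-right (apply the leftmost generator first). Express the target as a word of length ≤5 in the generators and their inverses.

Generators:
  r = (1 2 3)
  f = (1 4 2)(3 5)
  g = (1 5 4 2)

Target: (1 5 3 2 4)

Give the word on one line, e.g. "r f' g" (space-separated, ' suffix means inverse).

g' f f r g'

  after g': (1 2 4 5)
  after f: (3 5 4)
  after f: (1 4 5 2)
  after r: (1 4 5 3)
  after g': (1 5 3 2 4)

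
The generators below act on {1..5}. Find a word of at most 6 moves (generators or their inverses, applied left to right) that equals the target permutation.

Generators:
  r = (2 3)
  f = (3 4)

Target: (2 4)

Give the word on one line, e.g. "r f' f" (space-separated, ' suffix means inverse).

r f r f' f'

  after r: (2 3)
  after f: (2 4 3)
  after r: (2 4)
  after f': (2 3 4)
  after f': (2 4)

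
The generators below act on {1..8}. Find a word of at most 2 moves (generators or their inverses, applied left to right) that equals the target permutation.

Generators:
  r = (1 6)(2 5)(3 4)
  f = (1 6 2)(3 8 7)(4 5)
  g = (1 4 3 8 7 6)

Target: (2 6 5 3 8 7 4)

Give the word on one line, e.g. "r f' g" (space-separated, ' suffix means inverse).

f r'

  after f: (1 6 2)(3 8 7)(4 5)
  after r': (2 6 5 3 8 7 4)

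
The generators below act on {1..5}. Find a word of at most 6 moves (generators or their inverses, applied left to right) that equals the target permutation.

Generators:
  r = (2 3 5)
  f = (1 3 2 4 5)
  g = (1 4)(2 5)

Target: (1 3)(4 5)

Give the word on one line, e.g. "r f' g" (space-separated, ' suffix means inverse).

f' r' g' g'

  after f': (1 5 4 2 3)
  after r': (1 3)(4 5)
  after g': (1 3 4 2 5)
  after g': (1 3)(4 5)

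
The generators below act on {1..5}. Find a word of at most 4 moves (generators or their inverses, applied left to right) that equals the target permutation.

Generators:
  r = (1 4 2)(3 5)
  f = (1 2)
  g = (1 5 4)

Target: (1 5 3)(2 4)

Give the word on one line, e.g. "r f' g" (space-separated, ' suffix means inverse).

r g'

  after r: (1 4 2)(3 5)
  after g': (1 5 3)(2 4)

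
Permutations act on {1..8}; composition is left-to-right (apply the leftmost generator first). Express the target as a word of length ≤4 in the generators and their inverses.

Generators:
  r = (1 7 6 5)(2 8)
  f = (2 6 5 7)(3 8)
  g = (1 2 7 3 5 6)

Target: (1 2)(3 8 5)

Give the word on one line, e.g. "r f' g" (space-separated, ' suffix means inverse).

f' f' f' g

  after f': (2 7 5 6)(3 8)
  after f': (2 5)(6 7)
  after f': (2 6 5 7)(3 8)
  after g: (1 2)(3 8 5)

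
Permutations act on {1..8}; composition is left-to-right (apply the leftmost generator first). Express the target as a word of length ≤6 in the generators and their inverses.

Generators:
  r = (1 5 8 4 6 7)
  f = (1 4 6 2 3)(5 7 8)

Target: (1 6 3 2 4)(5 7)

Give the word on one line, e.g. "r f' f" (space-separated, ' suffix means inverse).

r r f' r'

  after r: (1 5 8 4 6 7)
  after r: (1 8 6)(4 7 5)
  after f': (1 7 8 4 5)(2 6 3)
  after r': (1 6 3 2 4)(5 7)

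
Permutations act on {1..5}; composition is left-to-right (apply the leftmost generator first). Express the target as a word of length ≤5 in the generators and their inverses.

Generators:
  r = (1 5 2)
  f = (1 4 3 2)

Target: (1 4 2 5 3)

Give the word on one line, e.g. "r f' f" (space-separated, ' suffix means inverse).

r' f' f'

  after r': (1 2 5)
  after f': (1 3 4)(2 5)
  after f': (1 4 2 5 3)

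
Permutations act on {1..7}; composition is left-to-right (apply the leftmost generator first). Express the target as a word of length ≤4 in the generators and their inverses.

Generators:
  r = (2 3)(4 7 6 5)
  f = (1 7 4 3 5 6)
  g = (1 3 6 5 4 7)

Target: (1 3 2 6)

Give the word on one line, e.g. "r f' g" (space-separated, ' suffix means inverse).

r' g

  after r': (2 3)(4 5 6 7)
  after g: (1 3 2 6)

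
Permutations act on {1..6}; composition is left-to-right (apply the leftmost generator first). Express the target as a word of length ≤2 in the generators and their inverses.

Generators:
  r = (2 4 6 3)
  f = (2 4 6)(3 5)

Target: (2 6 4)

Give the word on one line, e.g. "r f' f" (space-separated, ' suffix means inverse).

  after f: (2 4 6)(3 5)
  after f: (2 6 4)

f f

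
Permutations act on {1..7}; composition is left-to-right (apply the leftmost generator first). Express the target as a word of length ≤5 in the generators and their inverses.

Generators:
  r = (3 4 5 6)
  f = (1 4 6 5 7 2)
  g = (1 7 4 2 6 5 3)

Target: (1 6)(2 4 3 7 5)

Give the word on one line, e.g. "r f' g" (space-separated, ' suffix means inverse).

  after f: (1 4 6 5 7 2)
  after g: (1 2 7 6 3)(4 5)
  after g: (1 6)(2 4 3 7 5)

f g g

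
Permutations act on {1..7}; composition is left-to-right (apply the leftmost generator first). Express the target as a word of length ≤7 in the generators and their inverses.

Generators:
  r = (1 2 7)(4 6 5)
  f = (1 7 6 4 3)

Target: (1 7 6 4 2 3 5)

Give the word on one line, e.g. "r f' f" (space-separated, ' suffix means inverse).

r' r' f' f' r

  after r': (1 7 2)(4 5 6)
  after r': (1 2 7)(4 6 5)
  after f': (1 2)(3 4 7)(5 6)
  after f': (1 2 3 6 5 7 4)
  after r: (1 7 6 4 2 3 5)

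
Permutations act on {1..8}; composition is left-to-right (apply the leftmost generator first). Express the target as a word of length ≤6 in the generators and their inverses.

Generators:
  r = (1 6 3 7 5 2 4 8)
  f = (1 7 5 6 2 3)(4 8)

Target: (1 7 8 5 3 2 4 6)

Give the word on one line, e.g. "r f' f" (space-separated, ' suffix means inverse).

r f' r' f r'

  after r: (1 6 3 7 5 2 4 8)
  after f': (1 5 6 2 8 3)
  after r': (1 7 3 8 6 5)(2 4)
  after f: (1 5 7)(2 8)(3 4)
  after r': (1 7 8 5 3 2 4 6)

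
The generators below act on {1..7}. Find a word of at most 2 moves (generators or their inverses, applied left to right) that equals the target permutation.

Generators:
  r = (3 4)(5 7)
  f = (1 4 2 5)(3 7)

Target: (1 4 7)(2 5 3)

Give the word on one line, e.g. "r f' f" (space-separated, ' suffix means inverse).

r f

  after r: (3 4)(5 7)
  after f: (1 4 7)(2 5 3)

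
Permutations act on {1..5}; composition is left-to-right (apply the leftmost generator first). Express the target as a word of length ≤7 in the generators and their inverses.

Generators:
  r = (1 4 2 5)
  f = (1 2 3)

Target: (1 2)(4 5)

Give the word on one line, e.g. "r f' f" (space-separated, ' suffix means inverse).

f' f' r' r' f

  after f': (1 3 2)
  after f': (1 2 3)
  after r': (1 4)(2 3 5)
  after r': (2 3)(4 5)
  after f: (1 2)(4 5)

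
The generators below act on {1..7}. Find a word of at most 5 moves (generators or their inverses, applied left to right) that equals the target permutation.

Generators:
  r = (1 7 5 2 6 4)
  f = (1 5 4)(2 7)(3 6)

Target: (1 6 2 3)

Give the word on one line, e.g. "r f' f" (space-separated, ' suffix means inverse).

r' r' f' r f

  after r': (1 4 6 2 5 7)
  after r': (1 6 5)(2 7 4)
  after f': (1 3 6)(4 7 5)
  after r: (1 3 4 5)(2 6 7)
  after f: (1 6 2 3)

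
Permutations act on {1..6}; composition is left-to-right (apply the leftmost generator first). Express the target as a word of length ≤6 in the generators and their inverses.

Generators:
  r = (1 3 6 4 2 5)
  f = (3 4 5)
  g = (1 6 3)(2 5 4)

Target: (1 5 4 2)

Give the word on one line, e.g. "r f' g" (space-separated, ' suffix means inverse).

f' r' g r r

  after f': (3 5 4)
  after r': (1 5 6 3 2 4)
  after g: (1 4 6)(3 5)
  after r: (1 2 5 6 3)
  after r: (1 5 4 2)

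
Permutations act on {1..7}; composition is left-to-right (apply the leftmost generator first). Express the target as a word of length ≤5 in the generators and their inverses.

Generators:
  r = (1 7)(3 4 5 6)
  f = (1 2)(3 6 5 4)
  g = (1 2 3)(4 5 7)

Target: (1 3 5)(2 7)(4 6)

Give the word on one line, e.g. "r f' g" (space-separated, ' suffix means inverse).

  after f: (1 2)(3 6 5 4)
  after g: (1 3 6 7 4)
  after r': (1 6)(3 5 4 7)
  after g': (1 6 3 4 5 7 2)
  after r: (1 3 5)(2 7)(4 6)

f g r' g' r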